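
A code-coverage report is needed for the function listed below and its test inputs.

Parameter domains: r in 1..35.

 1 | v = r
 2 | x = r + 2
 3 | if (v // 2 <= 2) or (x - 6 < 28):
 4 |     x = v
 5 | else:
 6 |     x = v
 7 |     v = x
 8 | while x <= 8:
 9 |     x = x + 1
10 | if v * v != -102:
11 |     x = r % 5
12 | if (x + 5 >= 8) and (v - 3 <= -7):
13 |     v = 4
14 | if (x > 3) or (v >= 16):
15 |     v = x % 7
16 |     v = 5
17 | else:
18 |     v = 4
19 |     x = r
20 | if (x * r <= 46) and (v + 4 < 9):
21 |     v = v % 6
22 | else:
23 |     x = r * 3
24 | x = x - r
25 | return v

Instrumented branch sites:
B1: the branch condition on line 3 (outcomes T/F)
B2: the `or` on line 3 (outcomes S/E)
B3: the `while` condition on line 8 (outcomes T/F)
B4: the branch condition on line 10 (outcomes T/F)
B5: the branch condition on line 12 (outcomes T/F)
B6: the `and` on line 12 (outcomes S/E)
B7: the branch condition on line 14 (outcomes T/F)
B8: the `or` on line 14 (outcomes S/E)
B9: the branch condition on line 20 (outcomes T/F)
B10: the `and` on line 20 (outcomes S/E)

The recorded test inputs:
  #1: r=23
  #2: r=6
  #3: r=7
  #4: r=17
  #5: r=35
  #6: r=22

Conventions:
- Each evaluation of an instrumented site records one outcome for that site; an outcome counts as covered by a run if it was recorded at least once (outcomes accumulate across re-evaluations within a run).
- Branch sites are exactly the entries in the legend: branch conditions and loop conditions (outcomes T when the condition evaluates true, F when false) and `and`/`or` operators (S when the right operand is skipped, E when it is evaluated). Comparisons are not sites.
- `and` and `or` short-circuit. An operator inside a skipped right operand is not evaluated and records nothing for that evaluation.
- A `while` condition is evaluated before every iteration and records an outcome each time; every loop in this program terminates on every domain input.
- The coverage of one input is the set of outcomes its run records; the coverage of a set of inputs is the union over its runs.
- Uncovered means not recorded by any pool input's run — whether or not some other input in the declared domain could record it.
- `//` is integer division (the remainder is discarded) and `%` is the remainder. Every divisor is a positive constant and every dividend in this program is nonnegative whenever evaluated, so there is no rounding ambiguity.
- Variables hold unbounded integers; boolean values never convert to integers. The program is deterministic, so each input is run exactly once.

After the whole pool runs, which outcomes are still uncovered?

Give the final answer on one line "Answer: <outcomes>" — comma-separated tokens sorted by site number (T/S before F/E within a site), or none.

#1 (r=23) -> covered: B1=T, B2=E, B3=F, B4=T, B5=F, B6=E, B7=T, B8=E, B9=F, B10=S
#2 (r=6) -> covered: B1=T, B2=E, B3=T, B3=F, B4=T, B5=F, B6=S, B7=F, B8=E, B9=T, B10=E
#3 (r=7) -> covered: B1=T, B2=E, B3=T, B3=F, B4=T, B5=F, B6=S, B7=F, B8=E, B9=F, B10=S
#4 (r=17) -> covered: B1=T, B2=E, B3=F, B4=T, B5=F, B6=S, B7=T, B8=E, B9=F, B10=E
#5 (r=35) -> covered: B1=F, B2=E, B3=F, B4=T, B5=F, B6=S, B7=T, B8=E, B9=F, B10=E
#6 (r=22) -> covered: B1=T, B2=E, B3=F, B4=T, B5=F, B6=S, B7=T, B8=E, B9=F, B10=E
union over the pool: B1=T, B1=F, B2=E, B3=T, B3=F, B4=T, B5=F, B6=S, B6=E, B7=T, B7=F, B8=E, B9=T, B9=F, B10=S, B10=E
uncovered (4 of 20): B2=S, B4=F, B5=T, B8=S

Answer: B2=S, B4=F, B5=T, B8=S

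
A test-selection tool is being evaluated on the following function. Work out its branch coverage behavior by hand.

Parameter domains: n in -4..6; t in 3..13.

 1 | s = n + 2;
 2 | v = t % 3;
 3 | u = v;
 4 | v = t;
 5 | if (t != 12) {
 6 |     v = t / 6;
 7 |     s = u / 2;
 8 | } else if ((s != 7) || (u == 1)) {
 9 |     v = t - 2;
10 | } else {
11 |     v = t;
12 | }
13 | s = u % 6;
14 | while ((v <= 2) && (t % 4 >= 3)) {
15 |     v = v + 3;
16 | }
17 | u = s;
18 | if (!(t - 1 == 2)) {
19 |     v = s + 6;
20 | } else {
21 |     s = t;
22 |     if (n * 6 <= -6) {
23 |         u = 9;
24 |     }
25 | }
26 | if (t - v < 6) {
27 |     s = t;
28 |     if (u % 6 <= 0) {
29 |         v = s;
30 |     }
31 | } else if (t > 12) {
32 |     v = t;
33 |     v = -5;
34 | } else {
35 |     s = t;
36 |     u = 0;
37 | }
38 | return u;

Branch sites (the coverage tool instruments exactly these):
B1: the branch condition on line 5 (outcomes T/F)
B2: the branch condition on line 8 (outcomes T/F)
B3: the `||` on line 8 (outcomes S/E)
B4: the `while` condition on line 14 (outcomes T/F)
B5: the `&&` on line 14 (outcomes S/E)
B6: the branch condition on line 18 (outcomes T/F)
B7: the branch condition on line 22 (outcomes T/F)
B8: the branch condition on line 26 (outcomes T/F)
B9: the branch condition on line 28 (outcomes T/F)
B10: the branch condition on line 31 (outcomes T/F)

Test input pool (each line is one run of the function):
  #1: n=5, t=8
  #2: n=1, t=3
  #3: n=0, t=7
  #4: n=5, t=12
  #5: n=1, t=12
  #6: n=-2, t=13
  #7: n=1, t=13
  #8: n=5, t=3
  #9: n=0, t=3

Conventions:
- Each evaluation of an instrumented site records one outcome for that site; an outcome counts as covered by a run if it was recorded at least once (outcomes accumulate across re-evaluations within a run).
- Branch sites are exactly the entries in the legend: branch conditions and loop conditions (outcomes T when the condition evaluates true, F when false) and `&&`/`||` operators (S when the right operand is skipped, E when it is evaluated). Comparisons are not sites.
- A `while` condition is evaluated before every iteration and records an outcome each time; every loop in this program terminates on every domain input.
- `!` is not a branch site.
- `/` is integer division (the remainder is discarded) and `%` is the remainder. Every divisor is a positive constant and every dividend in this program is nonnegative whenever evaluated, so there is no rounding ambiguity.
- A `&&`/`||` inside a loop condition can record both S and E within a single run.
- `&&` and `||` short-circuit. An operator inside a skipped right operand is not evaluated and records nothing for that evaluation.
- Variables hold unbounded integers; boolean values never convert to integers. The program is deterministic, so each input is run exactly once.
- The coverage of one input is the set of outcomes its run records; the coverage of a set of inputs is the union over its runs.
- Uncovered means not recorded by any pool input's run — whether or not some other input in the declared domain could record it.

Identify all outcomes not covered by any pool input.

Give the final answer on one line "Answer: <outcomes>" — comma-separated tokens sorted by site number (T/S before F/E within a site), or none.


run #1 (n=5, t=8) runs B1->T, B5->E, B4->F, B6->T, B8->T, B9->F; records B1=T, B4=F, B5=E, B6=T, B8=T, B9=F
run #2 (n=1, t=3) runs B1->T, B5->E, B4->T, B5->S, B4->F, B6->F, B7->F, B8->T, B9->T; records B1=T, B4=T, B4=F, B5=S, B5=E, B6=F, B7=F, B8=T, B9=T
run #3 (n=0, t=7) runs B1->T, B5->E, B4->T, B5->S, B4->F, B6->T, B8->T, B9->F; records B1=T, B4=T, B4=F, B5=S, B5=E, B6=T, B8=T, B9=F
run #4 (n=5, t=12) runs B1->F, B3->E, B2->F, B5->S, B4->F, B6->T, B8->F, B10->F; records B1=F, B2=F, B3=E, B4=F, B5=S, B6=T, B8=F, B10=F
run #5 (n=1, t=12) runs B1->F, B3->S, B2->T, B5->S, B4->F, B6->T, B8->F, B10->F; records B1=F, B2=T, B3=S, B4=F, B5=S, B6=T, B8=F, B10=F
run #6 (n=-2, t=13) runs B1->T, B5->E, B4->F, B6->T, B8->F, B10->T; records B1=T, B4=F, B5=E, B6=T, B8=F, B10=T
run #7 (n=1, t=13) runs B1->T, B5->E, B4->F, B6->T, B8->F, B10->T; records B1=T, B4=F, B5=E, B6=T, B8=F, B10=T
run #8 (n=5, t=3) runs B1->T, B5->E, B4->T, B5->S, B4->F, B6->F, B7->F, B8->T, B9->T; records B1=T, B4=T, B4=F, B5=S, B5=E, B6=F, B7=F, B8=T, B9=T
run #9 (n=0, t=3) runs B1->T, B5->E, B4->T, B5->S, B4->F, B6->F, B7->F, B8->T, B9->T; records B1=T, B4=T, B4=F, B5=S, B5=E, B6=F, B7=F, B8=T, B9=T
union over the pool: B1=T, B1=F, B2=T, B2=F, B3=S, B3=E, B4=T, B4=F, B5=S, B5=E, B6=T, B6=F, B7=F, B8=T, B8=F, B9=T, B9=F, B10=T, B10=F
uncovered (1 of 20): B7=T
Answer: B7=T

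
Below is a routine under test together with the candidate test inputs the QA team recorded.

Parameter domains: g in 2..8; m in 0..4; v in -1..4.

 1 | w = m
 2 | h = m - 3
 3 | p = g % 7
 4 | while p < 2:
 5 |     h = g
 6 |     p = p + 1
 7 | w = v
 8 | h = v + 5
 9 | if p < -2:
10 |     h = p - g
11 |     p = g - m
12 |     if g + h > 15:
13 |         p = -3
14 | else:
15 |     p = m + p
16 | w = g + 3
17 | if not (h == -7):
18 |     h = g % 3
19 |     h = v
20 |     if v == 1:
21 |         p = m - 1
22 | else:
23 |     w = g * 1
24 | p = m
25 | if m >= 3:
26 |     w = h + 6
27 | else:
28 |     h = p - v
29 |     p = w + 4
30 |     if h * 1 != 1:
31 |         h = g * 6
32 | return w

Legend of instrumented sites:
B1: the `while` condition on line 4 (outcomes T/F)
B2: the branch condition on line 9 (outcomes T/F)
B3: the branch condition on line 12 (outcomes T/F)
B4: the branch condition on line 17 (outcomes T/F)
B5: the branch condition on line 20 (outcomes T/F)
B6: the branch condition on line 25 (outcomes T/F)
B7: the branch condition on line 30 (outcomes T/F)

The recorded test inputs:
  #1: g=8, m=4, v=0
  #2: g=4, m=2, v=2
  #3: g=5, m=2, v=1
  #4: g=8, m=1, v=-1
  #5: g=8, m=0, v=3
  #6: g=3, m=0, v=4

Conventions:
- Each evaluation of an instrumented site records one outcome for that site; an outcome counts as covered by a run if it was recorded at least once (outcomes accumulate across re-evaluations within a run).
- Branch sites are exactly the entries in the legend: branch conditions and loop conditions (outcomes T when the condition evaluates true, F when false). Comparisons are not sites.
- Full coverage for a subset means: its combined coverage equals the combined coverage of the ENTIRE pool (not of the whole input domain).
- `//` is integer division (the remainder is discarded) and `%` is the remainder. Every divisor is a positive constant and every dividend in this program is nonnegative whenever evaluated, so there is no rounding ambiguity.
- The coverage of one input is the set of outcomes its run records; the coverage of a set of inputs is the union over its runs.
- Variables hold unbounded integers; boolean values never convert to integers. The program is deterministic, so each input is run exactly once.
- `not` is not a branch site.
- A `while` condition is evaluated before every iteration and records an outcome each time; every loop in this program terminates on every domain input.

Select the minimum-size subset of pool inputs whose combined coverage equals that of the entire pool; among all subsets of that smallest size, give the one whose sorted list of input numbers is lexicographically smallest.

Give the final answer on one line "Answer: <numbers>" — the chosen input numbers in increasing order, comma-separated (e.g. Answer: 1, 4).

input #1, g=8, m=4, v=0: events B1->T, B1->F, B2->F, B4->T, B5->F, B6->T; outcomes B1=T, B1=F, B2=F, B4=T, B5=F, B6=T
input #2, g=4, m=2, v=2: events B1->F, B2->F, B4->T, B5->F, B6->F, B7->T; outcomes B1=F, B2=F, B4=T, B5=F, B6=F, B7=T
input #3, g=5, m=2, v=1: events B1->F, B2->F, B4->T, B5->T, B6->F, B7->F; outcomes B1=F, B2=F, B4=T, B5=T, B6=F, B7=F
input #4, g=8, m=1, v=-1: events B1->T, B1->F, B2->F, B4->T, B5->F, B6->F, B7->T; outcomes B1=T, B1=F, B2=F, B4=T, B5=F, B6=F, B7=T
input #5, g=8, m=0, v=3: events B1->T, B1->F, B2->F, B4->T, B5->F, B6->F, B7->T; outcomes B1=T, B1=F, B2=F, B4=T, B5=F, B6=F, B7=T
input #6, g=3, m=0, v=4: events B1->F, B2->F, B4->T, B5->F, B6->F, B7->T; outcomes B1=F, B2=F, B4=T, B5=F, B6=F, B7=T
the full pool covers 10 outcomes: B1=T, B1=F, B2=F, B4=T, B5=T, B5=F, B6=T, B6=F, B7=T, B7=F
checked all size-1 subsets: none covers 10 outcomes (max 7/10)
checked all size-2 subsets: none covers 10 outcomes (max 9/10)
at size 3, {1, 2, 3} reaches all 10 outcomes; every lexicographically earlier size-3 subset fails

Answer: 1, 2, 3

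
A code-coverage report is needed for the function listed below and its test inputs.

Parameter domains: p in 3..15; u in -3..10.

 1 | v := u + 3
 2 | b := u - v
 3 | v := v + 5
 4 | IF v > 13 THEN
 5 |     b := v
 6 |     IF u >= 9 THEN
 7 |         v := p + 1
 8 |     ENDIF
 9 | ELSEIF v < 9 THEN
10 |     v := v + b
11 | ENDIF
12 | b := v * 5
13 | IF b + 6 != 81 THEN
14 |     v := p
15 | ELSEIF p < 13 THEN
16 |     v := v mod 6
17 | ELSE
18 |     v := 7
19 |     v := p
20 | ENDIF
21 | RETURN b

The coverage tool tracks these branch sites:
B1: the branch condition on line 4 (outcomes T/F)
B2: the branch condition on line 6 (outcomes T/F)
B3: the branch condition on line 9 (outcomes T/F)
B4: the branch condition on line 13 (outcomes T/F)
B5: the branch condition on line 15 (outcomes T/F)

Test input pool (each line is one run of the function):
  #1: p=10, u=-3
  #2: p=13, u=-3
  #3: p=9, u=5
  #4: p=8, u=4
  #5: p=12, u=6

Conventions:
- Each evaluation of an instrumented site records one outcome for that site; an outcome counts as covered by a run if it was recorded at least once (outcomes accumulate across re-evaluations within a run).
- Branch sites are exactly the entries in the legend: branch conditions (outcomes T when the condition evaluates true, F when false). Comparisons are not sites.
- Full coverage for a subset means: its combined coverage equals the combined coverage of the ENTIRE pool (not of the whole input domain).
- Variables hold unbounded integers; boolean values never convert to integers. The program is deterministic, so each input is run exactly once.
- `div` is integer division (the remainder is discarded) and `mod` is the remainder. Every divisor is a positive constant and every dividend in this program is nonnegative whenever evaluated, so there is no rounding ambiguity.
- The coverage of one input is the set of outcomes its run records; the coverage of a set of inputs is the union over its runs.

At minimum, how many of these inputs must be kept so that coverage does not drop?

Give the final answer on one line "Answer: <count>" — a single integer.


input #1 (p=10, u=-3): events B1->F, B3->T, B4->T; covers B1=F, B3=T, B4=T
input #2 (p=13, u=-3): events B1->F, B3->T, B4->T; covers B1=F, B3=T, B4=T
input #3 (p=9, u=5): events B1->F, B3->F, B4->T; covers B1=F, B3=F, B4=T
input #4 (p=8, u=4): events B1->F, B3->F, B4->T; covers B1=F, B3=F, B4=T
input #5 (p=12, u=6): events B1->T, B2->F, B4->T; covers B1=T, B2=F, B4=T
together the pool reaches 6 outcomes: B1=T, B1=F, B2=F, B3=T, B3=F, B4=T
no size-1 subset reaches all 6 outcomes (best union: 3/6)
no size-2 subset reaches all 6 outcomes (best union: 5/6)
the canonical winner is {1, 3, 5}: size 3, full 6-outcome coverage, earliest index list among size-3 covers
Answer: 3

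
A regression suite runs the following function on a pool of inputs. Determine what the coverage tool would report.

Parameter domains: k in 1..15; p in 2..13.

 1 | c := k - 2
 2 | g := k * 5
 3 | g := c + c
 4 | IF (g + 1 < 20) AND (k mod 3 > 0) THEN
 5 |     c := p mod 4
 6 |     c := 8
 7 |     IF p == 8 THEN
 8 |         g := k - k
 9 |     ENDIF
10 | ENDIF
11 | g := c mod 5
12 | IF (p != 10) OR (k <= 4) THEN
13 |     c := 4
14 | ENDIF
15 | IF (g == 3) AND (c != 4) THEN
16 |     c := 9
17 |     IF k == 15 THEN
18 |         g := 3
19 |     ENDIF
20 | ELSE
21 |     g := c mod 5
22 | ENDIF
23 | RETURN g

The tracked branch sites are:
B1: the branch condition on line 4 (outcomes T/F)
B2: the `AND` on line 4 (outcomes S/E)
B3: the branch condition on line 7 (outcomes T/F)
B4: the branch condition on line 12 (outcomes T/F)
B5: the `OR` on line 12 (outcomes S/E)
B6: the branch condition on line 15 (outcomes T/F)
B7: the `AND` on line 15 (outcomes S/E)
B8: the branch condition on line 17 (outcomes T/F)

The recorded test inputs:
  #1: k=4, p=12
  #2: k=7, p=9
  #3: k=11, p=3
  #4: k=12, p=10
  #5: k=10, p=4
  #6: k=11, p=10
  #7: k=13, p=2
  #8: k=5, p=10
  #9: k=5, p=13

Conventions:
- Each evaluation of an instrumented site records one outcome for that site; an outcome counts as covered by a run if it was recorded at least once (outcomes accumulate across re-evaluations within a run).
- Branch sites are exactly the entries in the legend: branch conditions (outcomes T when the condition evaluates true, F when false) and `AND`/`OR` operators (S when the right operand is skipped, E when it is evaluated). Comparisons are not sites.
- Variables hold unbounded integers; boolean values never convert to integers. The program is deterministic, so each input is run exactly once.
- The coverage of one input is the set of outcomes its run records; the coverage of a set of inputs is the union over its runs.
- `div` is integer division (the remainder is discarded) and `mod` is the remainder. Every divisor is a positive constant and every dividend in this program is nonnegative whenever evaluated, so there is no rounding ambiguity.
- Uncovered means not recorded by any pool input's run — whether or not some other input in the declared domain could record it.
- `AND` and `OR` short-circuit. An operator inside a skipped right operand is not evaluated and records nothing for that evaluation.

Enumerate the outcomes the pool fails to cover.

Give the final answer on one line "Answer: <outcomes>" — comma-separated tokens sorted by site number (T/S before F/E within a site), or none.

test 1 (k=4, p=12) fires B2->E, B1->T, B3->F, B5->S, B4->T, B7->E, B6->F; hits B1=T, B2=E, B3=F, B4=T, B5=S, B6=F, B7=E
test 2 (k=7, p=9) fires B2->E, B1->T, B3->F, B5->S, B4->T, B7->E, B6->F; hits B1=T, B2=E, B3=F, B4=T, B5=S, B6=F, B7=E
test 3 (k=11, p=3) fires B2->E, B1->T, B3->F, B5->S, B4->T, B7->E, B6->F; hits B1=T, B2=E, B3=F, B4=T, B5=S, B6=F, B7=E
test 4 (k=12, p=10) fires B2->S, B1->F, B5->E, B4->F, B7->S, B6->F; hits B1=F, B2=S, B4=F, B5=E, B6=F, B7=S
test 5 (k=10, p=4) fires B2->E, B1->T, B3->F, B5->S, B4->T, B7->E, B6->F; hits B1=T, B2=E, B3=F, B4=T, B5=S, B6=F, B7=E
test 6 (k=11, p=10) fires B2->E, B1->T, B3->F, B5->E, B4->F, B7->E, B6->T, B8->F; hits B1=T, B2=E, B3=F, B4=F, B5=E, B6=T, B7=E, B8=F
test 7 (k=13, p=2) fires B2->S, B1->F, B5->S, B4->T, B7->S, B6->F; hits B1=F, B2=S, B4=T, B5=S, B6=F, B7=S
test 8 (k=5, p=10) fires B2->E, B1->T, B3->F, B5->E, B4->F, B7->E, B6->T, B8->F; hits B1=T, B2=E, B3=F, B4=F, B5=E, B6=T, B7=E, B8=F
test 9 (k=5, p=13) fires B2->E, B1->T, B3->F, B5->S, B4->T, B7->E, B6->F; hits B1=T, B2=E, B3=F, B4=T, B5=S, B6=F, B7=E
union over the pool: B1=T, B1=F, B2=S, B2=E, B3=F, B4=T, B4=F, B5=S, B5=E, B6=T, B6=F, B7=S, B7=E, B8=F
uncovered (2 of 16): B3=T, B8=T

Answer: B3=T, B8=T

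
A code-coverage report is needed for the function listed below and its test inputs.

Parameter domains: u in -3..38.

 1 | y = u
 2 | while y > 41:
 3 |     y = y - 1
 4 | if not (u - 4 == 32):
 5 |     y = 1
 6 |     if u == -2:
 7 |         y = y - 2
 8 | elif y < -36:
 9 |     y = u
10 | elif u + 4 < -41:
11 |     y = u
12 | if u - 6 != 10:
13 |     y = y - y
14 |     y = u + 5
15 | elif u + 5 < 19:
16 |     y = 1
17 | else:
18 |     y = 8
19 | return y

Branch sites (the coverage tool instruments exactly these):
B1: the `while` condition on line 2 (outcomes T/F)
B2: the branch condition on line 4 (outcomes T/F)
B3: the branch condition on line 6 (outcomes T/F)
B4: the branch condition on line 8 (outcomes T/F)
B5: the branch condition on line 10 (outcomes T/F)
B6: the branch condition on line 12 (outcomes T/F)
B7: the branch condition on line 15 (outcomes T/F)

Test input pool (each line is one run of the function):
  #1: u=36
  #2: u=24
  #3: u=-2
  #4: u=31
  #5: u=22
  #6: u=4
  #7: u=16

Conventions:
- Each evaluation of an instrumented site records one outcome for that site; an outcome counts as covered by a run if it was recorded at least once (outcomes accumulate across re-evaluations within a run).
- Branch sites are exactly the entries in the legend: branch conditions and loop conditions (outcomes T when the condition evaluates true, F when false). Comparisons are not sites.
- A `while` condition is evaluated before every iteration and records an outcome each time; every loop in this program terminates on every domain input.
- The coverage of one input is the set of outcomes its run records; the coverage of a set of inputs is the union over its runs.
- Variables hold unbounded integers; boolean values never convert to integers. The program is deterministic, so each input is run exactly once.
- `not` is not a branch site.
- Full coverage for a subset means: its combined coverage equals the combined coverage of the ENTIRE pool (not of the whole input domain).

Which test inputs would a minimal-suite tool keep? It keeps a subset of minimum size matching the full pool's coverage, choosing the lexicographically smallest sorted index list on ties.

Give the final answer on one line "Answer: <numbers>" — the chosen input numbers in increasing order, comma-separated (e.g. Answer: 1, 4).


input #1 (u=36): events B1->F, B2->F, B4->F, B5->F, B6->T; covers B1=F, B2=F, B4=F, B5=F, B6=T
input #2 (u=24): events B1->F, B2->T, B3->F, B6->T; covers B1=F, B2=T, B3=F, B6=T
input #3 (u=-2): events B1->F, B2->T, B3->T, B6->T; covers B1=F, B2=T, B3=T, B6=T
input #4 (u=31): events B1->F, B2->T, B3->F, B6->T; covers B1=F, B2=T, B3=F, B6=T
input #5 (u=22): events B1->F, B2->T, B3->F, B6->T; covers B1=F, B2=T, B3=F, B6=T
input #6 (u=4): events B1->F, B2->T, B3->F, B6->T; covers B1=F, B2=T, B3=F, B6=T
input #7 (u=16): events B1->F, B2->T, B3->F, B6->F, B7->F; covers B1=F, B2=T, B3=F, B6=F, B7=F
union over all inputs: B1=F, B2=T, B2=F, B3=T, B3=F, B4=F, B5=F, B6=T, B6=F, B7=F (10 outcomes)
checked all size-1 subsets: none covers 10 outcomes (max 5/10)
checked all size-2 subsets: none covers 10 outcomes (max 9/10)
inputs {1, 3, 7} (size 3) cover everything; no size-3 subset with a lexicographically smaller index list covers all 10
Answer: 1, 3, 7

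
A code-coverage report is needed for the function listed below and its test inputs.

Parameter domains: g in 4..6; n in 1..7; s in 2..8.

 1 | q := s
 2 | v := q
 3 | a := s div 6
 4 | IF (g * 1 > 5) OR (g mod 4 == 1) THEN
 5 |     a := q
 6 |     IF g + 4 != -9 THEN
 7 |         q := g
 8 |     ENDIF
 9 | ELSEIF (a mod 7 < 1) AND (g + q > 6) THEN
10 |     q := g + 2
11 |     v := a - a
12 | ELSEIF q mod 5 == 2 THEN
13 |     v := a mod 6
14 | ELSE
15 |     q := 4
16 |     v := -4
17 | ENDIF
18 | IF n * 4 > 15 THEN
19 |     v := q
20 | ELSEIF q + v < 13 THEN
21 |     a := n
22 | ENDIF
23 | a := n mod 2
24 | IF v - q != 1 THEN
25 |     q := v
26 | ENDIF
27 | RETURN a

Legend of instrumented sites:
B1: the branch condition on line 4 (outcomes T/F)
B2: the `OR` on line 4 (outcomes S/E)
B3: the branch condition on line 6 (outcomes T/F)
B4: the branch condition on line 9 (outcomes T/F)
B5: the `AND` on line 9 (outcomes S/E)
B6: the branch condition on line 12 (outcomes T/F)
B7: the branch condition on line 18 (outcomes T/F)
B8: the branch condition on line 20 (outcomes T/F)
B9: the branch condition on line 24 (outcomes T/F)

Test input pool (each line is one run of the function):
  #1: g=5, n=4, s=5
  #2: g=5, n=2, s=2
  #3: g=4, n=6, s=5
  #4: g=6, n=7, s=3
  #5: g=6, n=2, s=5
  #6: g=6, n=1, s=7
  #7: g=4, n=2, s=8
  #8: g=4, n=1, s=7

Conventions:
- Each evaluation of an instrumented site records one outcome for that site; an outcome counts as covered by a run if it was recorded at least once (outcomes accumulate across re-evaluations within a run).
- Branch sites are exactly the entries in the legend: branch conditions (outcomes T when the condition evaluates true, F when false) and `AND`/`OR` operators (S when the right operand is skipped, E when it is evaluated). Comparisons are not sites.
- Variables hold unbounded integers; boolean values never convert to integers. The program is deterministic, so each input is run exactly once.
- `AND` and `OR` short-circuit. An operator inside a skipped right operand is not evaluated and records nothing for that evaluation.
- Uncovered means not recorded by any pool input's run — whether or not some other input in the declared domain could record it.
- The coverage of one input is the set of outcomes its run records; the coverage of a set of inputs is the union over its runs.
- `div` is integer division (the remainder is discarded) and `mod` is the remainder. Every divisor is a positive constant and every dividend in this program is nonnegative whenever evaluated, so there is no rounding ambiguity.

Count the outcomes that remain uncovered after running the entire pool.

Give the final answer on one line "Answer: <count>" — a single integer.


input #1, g=5, n=4, s=5: events B2->E, B1->T, B3->T, B7->T, B9->T; outcomes B1=T, B2=E, B3=T, B7=T, B9=T
input #2, g=5, n=2, s=2: events B2->E, B1->T, B3->T, B7->F, B8->T, B9->T; outcomes B1=T, B2=E, B3=T, B7=F, B8=T, B9=T
input #3, g=4, n=6, s=5: events B2->E, B1->F, B5->E, B4->T, B7->T, B9->T; outcomes B1=F, B2=E, B4=T, B5=E, B7=T, B9=T
input #4, g=6, n=7, s=3: events B2->S, B1->T, B3->T, B7->T, B9->T; outcomes B1=T, B2=S, B3=T, B7=T, B9=T
input #5, g=6, n=2, s=5: events B2->S, B1->T, B3->T, B7->F, B8->T, B9->T; outcomes B1=T, B2=S, B3=T, B7=F, B8=T, B9=T
input #6, g=6, n=1, s=7: events B2->S, B1->T, B3->T, B7->F, B8->F, B9->F; outcomes B1=T, B2=S, B3=T, B7=F, B8=F, B9=F
input #7, g=4, n=2, s=8: events B2->E, B1->F, B5->S, B4->F, B6->F, B7->F, B8->T, B9->T; outcomes B1=F, B2=E, B4=F, B5=S, B6=F, B7=F, B8=T, B9=T
input #8, g=4, n=1, s=7: events B2->E, B1->F, B5->S, B4->F, B6->T, B7->F, B8->T, B9->T; outcomes B1=F, B2=E, B4=F, B5=S, B6=T, B7=F, B8=T, B9=T
union over the pool: B1=T, B1=F, B2=S, B2=E, B3=T, B4=T, B4=F, B5=S, B5=E, B6=T, B6=F, B7=T, B7=F, B8=T, B8=F, B9=T, B9=F
uncovered (1 of 18): B3=F
Answer: 1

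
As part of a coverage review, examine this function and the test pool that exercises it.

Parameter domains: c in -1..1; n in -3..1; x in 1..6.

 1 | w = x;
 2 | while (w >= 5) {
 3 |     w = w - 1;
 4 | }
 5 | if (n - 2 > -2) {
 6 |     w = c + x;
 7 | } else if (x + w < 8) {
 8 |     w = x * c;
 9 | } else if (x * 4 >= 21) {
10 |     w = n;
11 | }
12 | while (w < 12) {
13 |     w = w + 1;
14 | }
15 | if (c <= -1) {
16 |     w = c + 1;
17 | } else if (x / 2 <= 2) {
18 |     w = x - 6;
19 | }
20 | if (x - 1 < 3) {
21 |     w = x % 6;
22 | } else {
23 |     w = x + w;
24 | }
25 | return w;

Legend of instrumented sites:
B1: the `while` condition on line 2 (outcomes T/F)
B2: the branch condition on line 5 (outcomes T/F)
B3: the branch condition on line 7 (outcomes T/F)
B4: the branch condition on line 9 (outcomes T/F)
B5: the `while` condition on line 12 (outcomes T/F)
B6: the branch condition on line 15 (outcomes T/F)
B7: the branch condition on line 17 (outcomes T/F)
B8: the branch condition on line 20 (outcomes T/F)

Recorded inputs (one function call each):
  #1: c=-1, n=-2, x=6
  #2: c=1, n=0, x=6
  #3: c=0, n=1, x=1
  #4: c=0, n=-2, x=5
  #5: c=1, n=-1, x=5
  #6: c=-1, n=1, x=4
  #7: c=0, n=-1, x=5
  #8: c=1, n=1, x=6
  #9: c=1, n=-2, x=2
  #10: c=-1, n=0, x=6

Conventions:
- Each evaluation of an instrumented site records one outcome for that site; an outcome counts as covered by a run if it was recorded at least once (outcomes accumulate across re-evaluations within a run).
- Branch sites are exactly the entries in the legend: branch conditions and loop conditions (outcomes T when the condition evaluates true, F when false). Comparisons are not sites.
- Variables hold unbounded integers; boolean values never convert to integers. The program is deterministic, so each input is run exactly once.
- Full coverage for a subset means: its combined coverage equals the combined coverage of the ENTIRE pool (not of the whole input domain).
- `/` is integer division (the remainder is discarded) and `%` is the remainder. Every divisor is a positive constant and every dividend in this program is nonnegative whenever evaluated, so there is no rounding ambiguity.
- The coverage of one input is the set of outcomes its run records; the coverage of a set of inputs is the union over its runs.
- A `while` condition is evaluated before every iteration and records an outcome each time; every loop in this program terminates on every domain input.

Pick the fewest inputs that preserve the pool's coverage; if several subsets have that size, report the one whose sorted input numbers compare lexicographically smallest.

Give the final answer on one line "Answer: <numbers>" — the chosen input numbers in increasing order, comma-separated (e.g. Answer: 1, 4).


#1 (c=-1, n=-2, x=6) -> covered: B1=T, B1=F, B2=F, B3=F, B4=T, B5=T, B5=F, B6=T, B8=F
#2 (c=1, n=0, x=6) -> covered: B1=T, B1=F, B2=F, B3=F, B4=T, B5=T, B5=F, B6=F, B7=F, B8=F
#3 (c=0, n=1, x=1) -> covered: B1=F, B2=T, B5=T, B5=F, B6=F, B7=T, B8=T
#4 (c=0, n=-2, x=5) -> covered: B1=T, B1=F, B2=F, B3=F, B4=F, B5=T, B5=F, B6=F, B7=T, B8=F
#5 (c=1, n=-1, x=5) -> covered: B1=T, B1=F, B2=F, B3=F, B4=F, B5=T, B5=F, B6=F, B7=T, B8=F
#6 (c=-1, n=1, x=4) -> covered: B1=F, B2=T, B5=T, B5=F, B6=T, B8=F
#7 (c=0, n=-1, x=5) -> covered: B1=T, B1=F, B2=F, B3=F, B4=F, B5=T, B5=F, B6=F, B7=T, B8=F
#8 (c=1, n=1, x=6) -> covered: B1=T, B1=F, B2=T, B5=T, B5=F, B6=F, B7=F, B8=F
#9 (c=1, n=-2, x=2) -> covered: B1=F, B2=F, B3=T, B5=T, B5=F, B6=F, B7=T, B8=T
#10 (c=-1, n=0, x=6) -> covered: B1=T, B1=F, B2=F, B3=F, B4=T, B5=T, B5=F, B6=T, B8=F
the full pool covers 16 outcomes: B1=T, B1=F, B2=T, B2=F, B3=T, B3=F, B4=T, B4=F, B5=T, B5=F, B6=T, B6=F, B7=T, B7=F, B8=T, B8=F
checked all size-1 subsets: none covers 16 outcomes (max 10/16)
checked all size-2 subsets: none covers 16 outcomes (max 13/16)
checked all size-3 subsets: none covers 16 outcomes (max 15/16)
inputs {1, 4, 8, 9} (size 4) cover everything; no size-4 subset with a lexicographically smaller index list covers all 16
Answer: 1, 4, 8, 9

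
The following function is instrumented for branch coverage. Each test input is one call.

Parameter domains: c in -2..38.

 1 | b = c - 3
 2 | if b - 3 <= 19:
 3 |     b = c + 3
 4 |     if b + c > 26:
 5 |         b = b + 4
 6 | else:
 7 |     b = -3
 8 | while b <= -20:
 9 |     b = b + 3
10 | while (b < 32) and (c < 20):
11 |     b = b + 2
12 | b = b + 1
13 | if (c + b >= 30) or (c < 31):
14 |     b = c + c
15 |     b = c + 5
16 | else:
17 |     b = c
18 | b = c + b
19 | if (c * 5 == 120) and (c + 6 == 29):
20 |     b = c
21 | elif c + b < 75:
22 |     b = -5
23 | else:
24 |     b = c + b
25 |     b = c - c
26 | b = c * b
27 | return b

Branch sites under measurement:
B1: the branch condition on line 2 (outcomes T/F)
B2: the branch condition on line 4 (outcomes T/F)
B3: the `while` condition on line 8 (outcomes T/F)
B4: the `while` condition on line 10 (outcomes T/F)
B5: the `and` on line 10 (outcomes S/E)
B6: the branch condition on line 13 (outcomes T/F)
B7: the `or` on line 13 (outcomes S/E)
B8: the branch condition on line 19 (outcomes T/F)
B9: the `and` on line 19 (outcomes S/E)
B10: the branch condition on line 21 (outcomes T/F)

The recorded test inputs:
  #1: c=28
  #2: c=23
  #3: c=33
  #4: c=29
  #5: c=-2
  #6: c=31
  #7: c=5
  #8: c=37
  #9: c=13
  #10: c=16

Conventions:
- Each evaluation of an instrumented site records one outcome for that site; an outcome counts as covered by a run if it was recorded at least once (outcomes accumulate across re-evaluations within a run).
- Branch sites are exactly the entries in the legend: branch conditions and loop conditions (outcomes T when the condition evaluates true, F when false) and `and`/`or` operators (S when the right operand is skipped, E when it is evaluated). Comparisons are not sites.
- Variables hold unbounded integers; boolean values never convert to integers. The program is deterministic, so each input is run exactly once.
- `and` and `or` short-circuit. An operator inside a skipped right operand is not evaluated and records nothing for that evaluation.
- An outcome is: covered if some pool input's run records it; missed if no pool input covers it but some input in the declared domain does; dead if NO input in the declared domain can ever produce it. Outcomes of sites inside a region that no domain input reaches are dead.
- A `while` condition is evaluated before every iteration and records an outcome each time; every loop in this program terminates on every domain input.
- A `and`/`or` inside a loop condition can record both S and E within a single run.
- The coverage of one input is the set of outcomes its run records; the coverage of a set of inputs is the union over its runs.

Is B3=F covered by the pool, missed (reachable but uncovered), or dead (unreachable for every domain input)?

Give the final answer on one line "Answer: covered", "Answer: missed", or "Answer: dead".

B3=F is recorded by pool input(s) 1, 2, 3, 4, 5, 6, 7, 8, 9, 10 -> covered

Answer: covered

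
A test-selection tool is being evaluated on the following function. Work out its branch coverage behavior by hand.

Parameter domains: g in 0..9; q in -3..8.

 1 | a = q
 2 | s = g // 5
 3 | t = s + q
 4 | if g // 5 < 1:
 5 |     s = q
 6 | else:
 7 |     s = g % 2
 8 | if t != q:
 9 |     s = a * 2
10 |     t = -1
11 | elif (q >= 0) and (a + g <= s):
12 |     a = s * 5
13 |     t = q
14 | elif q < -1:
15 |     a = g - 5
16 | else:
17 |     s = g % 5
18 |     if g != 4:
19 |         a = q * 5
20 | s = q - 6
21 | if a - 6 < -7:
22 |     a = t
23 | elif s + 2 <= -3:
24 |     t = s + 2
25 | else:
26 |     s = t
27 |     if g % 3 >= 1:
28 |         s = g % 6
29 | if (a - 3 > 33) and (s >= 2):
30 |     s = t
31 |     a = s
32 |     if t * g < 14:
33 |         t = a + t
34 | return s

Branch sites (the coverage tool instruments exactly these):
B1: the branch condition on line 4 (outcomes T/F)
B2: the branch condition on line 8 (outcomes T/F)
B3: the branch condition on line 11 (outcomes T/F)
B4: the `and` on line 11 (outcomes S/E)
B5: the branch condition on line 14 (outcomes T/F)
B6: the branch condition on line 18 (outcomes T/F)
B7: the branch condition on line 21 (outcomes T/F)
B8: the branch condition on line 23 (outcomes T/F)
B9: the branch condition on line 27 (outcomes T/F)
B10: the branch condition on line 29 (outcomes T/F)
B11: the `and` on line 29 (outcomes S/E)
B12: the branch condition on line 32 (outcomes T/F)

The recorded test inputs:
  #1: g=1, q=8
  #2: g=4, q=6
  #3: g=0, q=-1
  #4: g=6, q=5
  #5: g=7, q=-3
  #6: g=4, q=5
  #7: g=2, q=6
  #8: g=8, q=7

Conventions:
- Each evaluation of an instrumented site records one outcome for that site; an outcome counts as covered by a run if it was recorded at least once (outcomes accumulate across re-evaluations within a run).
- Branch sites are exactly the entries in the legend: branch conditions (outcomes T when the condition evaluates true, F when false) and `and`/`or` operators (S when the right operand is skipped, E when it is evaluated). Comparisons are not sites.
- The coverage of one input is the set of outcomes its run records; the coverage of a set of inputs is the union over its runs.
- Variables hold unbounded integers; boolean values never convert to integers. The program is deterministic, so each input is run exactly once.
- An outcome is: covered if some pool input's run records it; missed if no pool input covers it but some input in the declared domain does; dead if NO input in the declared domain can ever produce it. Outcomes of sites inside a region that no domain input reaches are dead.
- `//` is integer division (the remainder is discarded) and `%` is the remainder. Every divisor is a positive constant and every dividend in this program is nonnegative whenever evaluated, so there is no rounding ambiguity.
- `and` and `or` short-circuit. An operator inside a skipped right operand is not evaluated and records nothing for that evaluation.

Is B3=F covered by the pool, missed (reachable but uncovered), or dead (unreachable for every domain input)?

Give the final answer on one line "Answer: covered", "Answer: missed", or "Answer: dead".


B3=F is recorded by pool input(s) 1, 2, 3, 6, 7 -> covered
Answer: covered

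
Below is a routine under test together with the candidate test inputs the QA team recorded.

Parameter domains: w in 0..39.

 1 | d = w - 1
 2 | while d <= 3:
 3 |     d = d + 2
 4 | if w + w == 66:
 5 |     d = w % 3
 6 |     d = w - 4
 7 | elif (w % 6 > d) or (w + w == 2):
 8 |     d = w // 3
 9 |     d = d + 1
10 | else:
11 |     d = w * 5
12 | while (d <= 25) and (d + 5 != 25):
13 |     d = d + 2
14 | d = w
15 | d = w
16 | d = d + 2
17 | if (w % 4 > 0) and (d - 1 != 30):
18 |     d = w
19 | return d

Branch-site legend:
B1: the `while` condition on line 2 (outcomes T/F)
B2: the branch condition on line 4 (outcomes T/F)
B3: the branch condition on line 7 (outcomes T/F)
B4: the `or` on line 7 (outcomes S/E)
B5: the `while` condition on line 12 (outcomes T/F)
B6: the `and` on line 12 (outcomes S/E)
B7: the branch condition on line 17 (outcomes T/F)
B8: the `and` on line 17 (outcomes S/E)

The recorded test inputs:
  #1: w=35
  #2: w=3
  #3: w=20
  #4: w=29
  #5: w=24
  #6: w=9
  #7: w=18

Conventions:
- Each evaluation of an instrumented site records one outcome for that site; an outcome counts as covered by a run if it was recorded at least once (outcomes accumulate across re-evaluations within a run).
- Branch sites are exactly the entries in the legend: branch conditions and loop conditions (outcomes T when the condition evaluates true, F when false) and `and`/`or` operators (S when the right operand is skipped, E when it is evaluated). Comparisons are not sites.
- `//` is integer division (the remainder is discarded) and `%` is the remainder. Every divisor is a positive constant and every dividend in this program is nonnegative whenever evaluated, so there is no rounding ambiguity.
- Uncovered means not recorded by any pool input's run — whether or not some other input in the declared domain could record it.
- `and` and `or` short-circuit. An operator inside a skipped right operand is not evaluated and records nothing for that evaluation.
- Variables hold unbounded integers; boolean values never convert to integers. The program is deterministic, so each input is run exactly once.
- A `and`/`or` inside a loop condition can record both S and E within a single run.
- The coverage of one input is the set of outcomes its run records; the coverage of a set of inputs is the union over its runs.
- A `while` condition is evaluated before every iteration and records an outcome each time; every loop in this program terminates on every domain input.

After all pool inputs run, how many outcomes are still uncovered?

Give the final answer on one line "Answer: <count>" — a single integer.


test 1 (w=35) fires B1->F, B2->F, B4->E, B3->F, B6->S, B5->F, B8->E, B7->T; hits B1=F, B2=F, B3=F, B4=E, B5=F, B6=S, B7=T, B8=E
test 2 (w=3) fires B1->T, B1->F, B2->F, B4->E, B3->F, B6->E, B5->T, B6->E, B5->T, B6->E, B5->T, B6->E, B5->T, B6->E, ...; hits B1=T, B1=F, B2=F, B3=F, B4=E, B5=T, B5=F, B6=S, B6=E, B7=T, B8=E
test 3 (w=20) fires B1->F, B2->F, B4->E, B3->F, B6->S, B5->F, B8->S, B7->F; hits B1=F, B2=F, B3=F, B4=E, B5=F, B6=S, B7=F, B8=S
test 4 (w=29) fires B1->F, B2->F, B4->E, B3->F, B6->S, B5->F, B8->E, B7->F; hits B1=F, B2=F, B3=F, B4=E, B5=F, B6=S, B7=F, B8=E
test 5 (w=24) fires B1->F, B2->F, B4->E, B3->F, B6->S, B5->F, B8->S, B7->F; hits B1=F, B2=F, B3=F, B4=E, B5=F, B6=S, B7=F, B8=S
test 6 (w=9) fires B1->F, B2->F, B4->E, B3->F, B6->S, B5->F, B8->E, B7->T; hits B1=F, B2=F, B3=F, B4=E, B5=F, B6=S, B7=T, B8=E
test 7 (w=18) fires B1->F, B2->F, B4->E, B3->F, B6->S, B5->F, B8->E, B7->T; hits B1=F, B2=F, B3=F, B4=E, B5=F, B6=S, B7=T, B8=E
union over the pool: B1=T, B1=F, B2=F, B3=F, B4=E, B5=T, B5=F, B6=S, B6=E, B7=T, B7=F, B8=S, B8=E
uncovered (3 of 16): B2=T, B3=T, B4=S
Answer: 3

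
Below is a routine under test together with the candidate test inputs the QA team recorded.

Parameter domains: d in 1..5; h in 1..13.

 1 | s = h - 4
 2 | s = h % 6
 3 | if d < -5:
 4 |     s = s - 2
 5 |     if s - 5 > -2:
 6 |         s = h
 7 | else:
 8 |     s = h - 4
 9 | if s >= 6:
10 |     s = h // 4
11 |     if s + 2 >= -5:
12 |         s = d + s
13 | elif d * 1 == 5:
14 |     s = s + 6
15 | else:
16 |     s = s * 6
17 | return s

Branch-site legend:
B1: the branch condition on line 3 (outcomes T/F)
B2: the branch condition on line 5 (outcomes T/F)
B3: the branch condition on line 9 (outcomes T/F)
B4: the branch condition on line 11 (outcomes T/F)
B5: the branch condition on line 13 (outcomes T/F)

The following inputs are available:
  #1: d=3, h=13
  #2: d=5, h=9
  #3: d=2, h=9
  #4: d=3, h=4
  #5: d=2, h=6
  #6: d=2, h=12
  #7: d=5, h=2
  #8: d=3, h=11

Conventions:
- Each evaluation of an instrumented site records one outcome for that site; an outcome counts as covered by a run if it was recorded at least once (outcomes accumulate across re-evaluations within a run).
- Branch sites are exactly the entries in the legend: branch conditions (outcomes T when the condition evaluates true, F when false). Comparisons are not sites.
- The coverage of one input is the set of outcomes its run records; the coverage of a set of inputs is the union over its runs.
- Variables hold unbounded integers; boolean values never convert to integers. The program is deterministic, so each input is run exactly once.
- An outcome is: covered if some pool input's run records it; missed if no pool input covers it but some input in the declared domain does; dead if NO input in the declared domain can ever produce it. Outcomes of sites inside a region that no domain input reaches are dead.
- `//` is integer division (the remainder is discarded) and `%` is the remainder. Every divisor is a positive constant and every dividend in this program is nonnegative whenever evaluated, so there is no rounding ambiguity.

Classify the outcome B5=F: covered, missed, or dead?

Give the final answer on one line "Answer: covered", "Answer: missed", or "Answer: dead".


B5=F is recorded by pool input(s) 3, 4, 5 -> covered
Answer: covered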